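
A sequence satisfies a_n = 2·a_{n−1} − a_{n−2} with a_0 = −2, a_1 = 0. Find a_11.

With companion matrix Q = [[2, −1], [1, 0]], [a_n, a_{n−1}]ᵀ = Q·[a_{n−1}, a_{n−2}]ᵀ, so [a_11, a_10]ᵀ = Q^10·[a_1, a_0]ᵀ.
Q^10 = [[11, −10], [10, −9]], giving [a_11, a_10]ᵀ = [[20], [18]].

20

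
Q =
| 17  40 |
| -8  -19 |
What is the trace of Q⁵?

-242

tr Q = -2 and det Q = -3, so the characteristic polynomial is λ² − (-2)λ + (-3) with roots 1 and -3.
Eigenvectors give P = [[5, -2], [-2, 1]] with P⁻¹ = [[1, 2], [2, 5]], and Q = P·diag(1, -3)·P⁻¹.
Then Q⁵ = P·diag(1, -243)·P⁻¹ = [[5, 486], [-2, -243]] · [[1, 2], [2, 5]] = [[977, 2440], [-488, -1219]].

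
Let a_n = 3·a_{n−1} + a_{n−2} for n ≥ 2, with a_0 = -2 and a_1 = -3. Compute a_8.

With companion matrix M = [[3, 1], [1, 0]], [a_n, a_{n−1}]ᵀ = M·[a_{n−1}, a_{n−2}]ᵀ, so [a_8, a_7]ᵀ = M⁷·[a_1, a_0]ᵀ.
M⁷ = [[3927, 1189], [1189, 360]], giving [a_8, a_7]ᵀ = [[-14159], [-4287]].

-14159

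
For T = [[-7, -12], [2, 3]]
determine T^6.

[[2185, 4368], [-728, -1455]]

tr T = -4 and det T = 3, so the characteristic polynomial is λ² − (-4)λ + (3) with roots -3 and -1.
Eigenvectors give P = [[3, -2], [-1, 1]] with P⁻¹ = [[1, 2], [1, 3]], and T = P·diag(-3, -1)·P⁻¹.
Then T^6 = P·diag(729, 1)·P⁻¹ = [[2187, -2], [-729, 1]] · [[1, 2], [1, 3]] = [[2185, 4368], [-728, -1455]].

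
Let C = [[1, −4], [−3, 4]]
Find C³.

C² = [[13, −20], [−15, 28]]
C³ = [[73, −132], [−99, 172]]

[[73, −132], [−99, 172]]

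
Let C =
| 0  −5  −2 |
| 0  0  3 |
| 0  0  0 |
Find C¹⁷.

C is strictly triangular, hence nilpotent: C³ = 0, so C¹⁷ = 0.

[[0, 0, 0], [0, 0, 0], [0, 0, 0]]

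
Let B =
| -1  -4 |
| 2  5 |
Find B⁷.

[[-2185, -4372], [2186, 4373]]

tr B = 4 and det B = 3, so the characteristic polynomial is λ² − (4)λ + (3) with roots 1 and 3.
Eigenvectors give P = [[-2, 1], [1, -1]] with P⁻¹ = [[-1, -1], [-1, -2]], and B = P·diag(1, 3)·P⁻¹.
Then B⁷ = P·diag(1, 2187)·P⁻¹ = [[-2, 2187], [1, -2187]] · [[-1, -1], [-1, -2]] = [[-2185, -4372], [2186, 4373]].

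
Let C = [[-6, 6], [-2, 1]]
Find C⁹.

[[-77196, 115026], [-38342, 57001]]

tr C = -5 and det C = 6, so the characteristic polynomial is λ² − (-5)λ + (6) with roots -3 and -2.
Eigenvectors give P = [[-2, -3], [-1, -2]] with P⁻¹ = [[-2, 3], [1, -2]], and C = P·diag(-3, -2)·P⁻¹.
Then C⁹ = P·diag(-19683, -512)·P⁻¹ = [[39366, 1536], [19683, 1024]] · [[-2, 3], [1, -2]] = [[-77196, 115026], [-38342, 57001]].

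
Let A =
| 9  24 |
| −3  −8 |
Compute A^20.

[[9, 24], [−3, −8]]

A² = A (a projection; rank 1, trace 1), so A^20 = A.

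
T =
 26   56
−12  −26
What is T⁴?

[[16, 0], [0, 16]]

tr T = 0 and det T = −4, so the characteristic polynomial is λ² − (0)λ + (−4) with roots 2 and −2.
Eigenvectors give P = [[7, 2], [−3, −1]] with P⁻¹ = [[1, 2], [−3, −7]], and T = P·diag(2, −2)·P⁻¹.
Then T⁴ = P·diag(16, 16)·P⁻¹ = [[112, 32], [−48, −16]] · [[1, 2], [−3, −7]] = [[16, 0], [0, 16]].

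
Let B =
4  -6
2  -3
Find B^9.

[[4, -6], [2, -3]]

B² = B (a projection; rank 1, trace 1), so B^9 = B.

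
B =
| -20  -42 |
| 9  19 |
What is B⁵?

[[-230, -462], [99, 199]]

tr B = -1 and det B = -2, so the characteristic polynomial is λ² − (-1)λ + (-2) with roots -2 and 1.
Eigenvectors give P = [[-7, -2], [3, 1]] with P⁻¹ = [[-1, -2], [3, 7]], and B = P·diag(-2, 1)·P⁻¹.
Then B⁵ = P·diag(-32, 1)·P⁻¹ = [[224, -2], [-96, 1]] · [[-1, -2], [3, 7]] = [[-230, -462], [99, 199]].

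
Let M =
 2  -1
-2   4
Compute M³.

M² = [[6, -6], [-12, 18]]
M³ = [[24, -30], [-60, 84]]

[[24, -30], [-60, 84]]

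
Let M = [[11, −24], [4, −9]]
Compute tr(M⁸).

tr M = 2 and det M = −3, so the characteristic polynomial is λ² − (2)λ + (−3) with roots 3 and −1.
Eigenvectors give P = [[3, 2], [1, 1]] with P⁻¹ = [[1, −2], [−1, 3]], and M = P·diag(3, −1)·P⁻¹.
Then M⁸ = P·diag(6561, 1)·P⁻¹ = [[19683, 2], [6561, 1]] · [[1, −2], [−1, 3]] = [[19681, −39360], [6560, −13119]].

6562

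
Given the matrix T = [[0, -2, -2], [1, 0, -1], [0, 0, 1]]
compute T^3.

[[0, 4, 4], [-2, 0, -1], [0, 0, 1]]

T^2 = [[-2, 0, 0], [0, -2, -3], [0, 0, 1]]
T^3 = [[0, 4, 4], [-2, 0, -1], [0, 0, 1]]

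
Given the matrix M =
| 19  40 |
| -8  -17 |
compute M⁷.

[[10939, 21880], [-4376, -8753]]

tr M = 2 and det M = -3, so the characteristic polynomial is λ² − (2)λ + (-3) with roots 3 and -1.
Eigenvectors give P = [[5, -2], [-2, 1]] with P⁻¹ = [[1, 2], [2, 5]], and M = P·diag(3, -1)·P⁻¹.
Then M⁷ = P·diag(2187, -1)·P⁻¹ = [[10935, 2], [-4374, -1]] · [[1, 2], [2, 5]] = [[10939, 21880], [-4376, -8753]].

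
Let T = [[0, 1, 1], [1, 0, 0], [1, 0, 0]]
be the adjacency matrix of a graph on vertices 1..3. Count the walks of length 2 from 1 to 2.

The number of length-2 walks from vertex 1 to vertex 2 is entry (1,2) of T², where T is the adjacency matrix.
T² = [[2, 0, 0], [0, 1, 1], [0, 1, 1]]

0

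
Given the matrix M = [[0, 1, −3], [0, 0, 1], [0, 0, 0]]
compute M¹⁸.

M is strictly triangular, hence nilpotent: M³ = 0, so M¹⁸ = 0.

[[0, 0, 0], [0, 0, 0], [0, 0, 0]]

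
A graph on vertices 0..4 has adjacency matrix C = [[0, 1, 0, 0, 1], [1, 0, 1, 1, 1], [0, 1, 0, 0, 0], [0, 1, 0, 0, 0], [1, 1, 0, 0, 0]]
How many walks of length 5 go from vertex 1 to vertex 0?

The number of length-5 walks from vertex 1 to vertex 0 is entry (1,0) of C⁵, where C is the adjacency matrix.
C² = [[2, 1, 1, 1, 1], [1, 4, 0, 0, 1], [1, 0, 1, 1, 1], [1, 0, 1, 1, 1], [1, 1, 1, 1, 2]]
C³ = [[2, 5, 1, 1, 3], [5, 2, 4, 4, 5], [1, 4, 0, 0, 1], [1, 4, 0, 0, 1], [3, 5, 1, 1, 2]]
C⁴ = [[8, 7, 5, 5, 7], [7, 18, 2, 2, 7], [5, 2, 4, 4, 5], [5, 2, 4, 4, 5], [7, 7, 5, 5, 8]]
C⁵ = [[14, 25, 7, 7, 15], [25, 18, 18, 18, 25], [7, 18, 2, 2, 7], [7, 18, 2, 2, 7], [15, 25, 7, 7, 14]]

25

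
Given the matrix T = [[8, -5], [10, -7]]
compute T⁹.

tr T = 1 and det T = -6, so the characteristic polynomial is λ² − (1)λ + (-6) with roots -2 and 3.
Eigenvectors give P = [[-1, -1], [-2, -1]] with P⁻¹ = [[1, -1], [-2, 1]], and T = P·diag(-2, 3)·P⁻¹.
Then T⁹ = P·diag(-512, 19683)·P⁻¹ = [[512, -19683], [1024, -19683]] · [[1, -1], [-2, 1]] = [[39878, -20195], [40390, -20707]].

[[39878, -20195], [40390, -20707]]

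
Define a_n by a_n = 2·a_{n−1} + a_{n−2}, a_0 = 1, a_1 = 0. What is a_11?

2378

With companion matrix Q = [[2, 1], [1, 0]], [a_n, a_{n−1}]ᵀ = Q·[a_{n−1}, a_{n−2}]ᵀ, so [a_11, a_10]ᵀ = Q¹⁰·[a_1, a_0]ᵀ.
Q¹⁰ = [[5741, 2378], [2378, 985]], giving [a_11, a_10]ᵀ = [[2378], [985]].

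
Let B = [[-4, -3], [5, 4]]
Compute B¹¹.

[[-4, -3], [5, 4]]

B² = I (check: tr B = 0 and det B = -1), so B¹¹ = B since 11 is odd.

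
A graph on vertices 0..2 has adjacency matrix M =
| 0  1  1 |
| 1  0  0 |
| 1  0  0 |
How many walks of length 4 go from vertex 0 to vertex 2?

0

The number of length-4 walks from vertex 0 to vertex 2 is entry (0,2) of M⁴, where M is the adjacency matrix.
M² = [[2, 0, 0], [0, 1, 1], [0, 1, 1]]
M³ = [[0, 2, 2], [2, 0, 0], [2, 0, 0]]
M⁴ = [[4, 0, 0], [0, 2, 2], [0, 2, 2]]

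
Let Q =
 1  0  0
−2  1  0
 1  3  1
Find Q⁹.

[[1, 0, 0], [−18, 1, 0], [−207, 27, 1]]

Q = I + N where N = [[0, 0, 0], [−2, 0, 0], [1, 3, 0]] is strictly lower-triangular, so N³ = 0.
(I + N)⁹ = I + 9·N + 36·N² = [[1, 0, 0], [−18, 1, 0], [−207, 27, 1]].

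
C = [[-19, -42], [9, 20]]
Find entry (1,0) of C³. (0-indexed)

27

tr C = 1 and det C = -2, so the characteristic polynomial is λ² − (1)λ + (-2) with roots 2 and -1.
Eigenvectors give P = [[-2, -7], [1, 3]] with P⁻¹ = [[3, 7], [-1, -2]], and C = P·diag(2, -1)·P⁻¹.
Then C³ = P·diag(8, -1)·P⁻¹ = [[-16, 7], [8, -3]] · [[3, 7], [-1, -2]] = [[-55, -126], [27, 62]].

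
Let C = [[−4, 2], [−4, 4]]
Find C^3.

C^2 = [[8, 0], [0, 8]]
C^3 = [[−32, 16], [−32, 32]]

[[−32, 16], [−32, 32]]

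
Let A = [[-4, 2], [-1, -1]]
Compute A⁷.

[[-4246, 4118], [-2059, 1931]]

tr A = -5 and det A = 6, so the characteristic polynomial is λ² − (-5)λ + (6) with roots -3 and -2.
Eigenvectors give P = [[-2, 1], [-1, 1]] with P⁻¹ = [[-1, 1], [-1, 2]], and A = P·diag(-3, -2)·P⁻¹.
Then A⁷ = P·diag(-2187, -128)·P⁻¹ = [[4374, -128], [2187, -128]] · [[-1, 1], [-1, 2]] = [[-4246, 4118], [-2059, 1931]].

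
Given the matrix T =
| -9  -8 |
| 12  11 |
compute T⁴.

[[-159, -160], [240, 241]]

tr T = 2 and det T = -3, so the characteristic polynomial is λ² − (2)λ + (-3) with roots 3 and -1.
Eigenvectors give P = [[-2, -1], [3, 1]] with P⁻¹ = [[1, 1], [-3, -2]], and T = P·diag(3, -1)·P⁻¹.
Then T⁴ = P·diag(81, 1)·P⁻¹ = [[-162, -1], [243, 1]] · [[1, 1], [-3, -2]] = [[-159, -160], [240, 241]].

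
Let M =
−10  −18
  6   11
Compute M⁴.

tr M = 1 and det M = −2, so the characteristic polynomial is λ² − (1)λ + (−2) with roots 2 and −1.
Eigenvectors give P = [[3, 2], [−2, −1]] with P⁻¹ = [[−1, −2], [2, 3]], and M = P·diag(2, −1)·P⁻¹.
Then M⁴ = P·diag(16, 1)·P⁻¹ = [[48, 2], [−32, −1]] · [[−1, −2], [2, 3]] = [[−44, −90], [30, 61]].

[[−44, −90], [30, 61]]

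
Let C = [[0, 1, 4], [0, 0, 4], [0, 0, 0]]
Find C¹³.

C is strictly triangular, hence nilpotent: C³ = 0, so C¹³ = 0.

[[0, 0, 0], [0, 0, 0], [0, 0, 0]]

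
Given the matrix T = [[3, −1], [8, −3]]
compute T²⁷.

[[3, −1], [8, −3]]

T² = I (check: tr T = 0 and det T = −1), so T²⁷ = T since 27 is odd.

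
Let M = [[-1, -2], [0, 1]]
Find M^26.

[[1, 0], [0, 1]]

M² = I (check: tr M = 0 and det M = -1), so M^26 = I since 26 is even.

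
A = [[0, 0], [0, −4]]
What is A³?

[[0, 0], [0, −64]]

A² = [[0, 0], [0, 16]]
A³ = [[0, 0], [0, −64]]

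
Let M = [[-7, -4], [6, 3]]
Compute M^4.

tr M = -4 and det M = 3, so the characteristic polynomial is λ² − (-4)λ + (3) with roots -3 and -1.
Eigenvectors give P = [[-1, -2], [1, 3]] with P⁻¹ = [[-3, -2], [1, 1]], and M = P·diag(-3, -1)·P⁻¹.
Then M^4 = P·diag(81, 1)·P⁻¹ = [[-81, -2], [81, 3]] · [[-3, -2], [1, 1]] = [[241, 160], [-240, -159]].

[[241, 160], [-240, -159]]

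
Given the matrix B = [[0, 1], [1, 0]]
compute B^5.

[[0, 1], [1, 0]]

B² = I (check: tr B = 0 and det B = −1), so B^5 = B since 5 is odd.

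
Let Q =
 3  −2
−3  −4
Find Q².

[[15, 2], [3, 22]]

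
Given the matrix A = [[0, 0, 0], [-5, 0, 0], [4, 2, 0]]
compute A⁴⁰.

A is strictly triangular, hence nilpotent: A³ = 0, so A⁴⁰ = 0.

[[0, 0, 0], [0, 0, 0], [0, 0, 0]]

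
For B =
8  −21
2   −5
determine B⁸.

tr B = 3 and det B = 2, so the characteristic polynomial is λ² − (3)λ + (2) with roots 1 and 2.
Eigenvectors give P = [[3, 7], [1, 2]] with P⁻¹ = [[−2, 7], [1, −3]], and B = P·diag(1, 2)·P⁻¹.
Then B⁸ = P·diag(1, 256)·P⁻¹ = [[3, 1792], [1, 512]] · [[−2, 7], [1, −3]] = [[1786, −5355], [510, −1529]].

[[1786, −5355], [510, −1529]]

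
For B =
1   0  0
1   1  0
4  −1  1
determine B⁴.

B = I + N where N = [[0, 0, 0], [1, 0, 0], [4, −1, 0]] is strictly lower-triangular, so N³ = 0.
(I + N)⁴ = I + 4·N + 6·N² = [[1, 0, 0], [4, 1, 0], [10, −4, 1]].

[[1, 0, 0], [4, 1, 0], [10, −4, 1]]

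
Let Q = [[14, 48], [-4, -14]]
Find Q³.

tr Q = 0 and det Q = -4, so the characteristic polynomial is λ² − (0)λ + (-4) with roots -2 and 2.
Eigenvectors give P = [[-3, 4], [1, -1]] with P⁻¹ = [[1, 4], [1, 3]], and Q = P·diag(-2, 2)·P⁻¹.
Then Q³ = P·diag(-8, 8)·P⁻¹ = [[24, 32], [-8, -8]] · [[1, 4], [1, 3]] = [[56, 192], [-16, -56]].

[[56, 192], [-16, -56]]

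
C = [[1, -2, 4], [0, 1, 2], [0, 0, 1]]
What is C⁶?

[[1, -12, -36], [0, 1, 12], [0, 0, 1]]

C = I + N where N = [[0, -2, 4], [0, 0, 2], [0, 0, 0]] is strictly upper-triangular, so N³ = 0.
(I + N)⁶ = I + 6·N + 15·N² = [[1, -12, -36], [0, 1, 12], [0, 0, 1]].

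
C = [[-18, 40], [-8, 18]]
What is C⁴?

[[16, 0], [0, 16]]

tr C = 0 and det C = -4, so the characteristic polynomial is λ² − (0)λ + (-4) with roots -2 and 2.
Eigenvectors give P = [[5, 2], [2, 1]] with P⁻¹ = [[1, -2], [-2, 5]], and C = P·diag(-2, 2)·P⁻¹.
Then C⁴ = P·diag(16, 16)·P⁻¹ = [[80, 32], [32, 16]] · [[1, -2], [-2, 5]] = [[16, 0], [0, 16]].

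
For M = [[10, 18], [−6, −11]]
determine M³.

tr M = −1 and det M = −2, so the characteristic polynomial is λ² − (−1)λ + (−2) with roots 1 and −2.
Eigenvectors give P = [[−2, −3], [1, 2]] with P⁻¹ = [[−2, −3], [1, 2]], and M = P·diag(1, −2)·P⁻¹.
Then M³ = P·diag(1, −8)·P⁻¹ = [[−2, 24], [1, −16]] · [[−2, −3], [1, 2]] = [[28, 54], [−18, −35]].

[[28, 54], [−18, −35]]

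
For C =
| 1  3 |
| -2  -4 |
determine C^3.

[[13, 21], [-14, -22]]

tr C = -3 and det C = 2, so the characteristic polynomial is λ² − (-3)λ + (2) with roots -2 and -1.
Eigenvectors give P = [[1, 3], [-1, -2]] with P⁻¹ = [[-2, -3], [1, 1]], and C = P·diag(-2, -1)·P⁻¹.
Then C^3 = P·diag(-8, -1)·P⁻¹ = [[-8, -3], [8, 2]] · [[-2, -3], [1, 1]] = [[13, 21], [-14, -22]].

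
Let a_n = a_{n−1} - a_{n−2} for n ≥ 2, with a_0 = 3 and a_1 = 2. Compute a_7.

With companion matrix A = [[1, -1], [1, 0]], [a_n, a_{n−1}]ᵀ = A·[a_{n−1}, a_{n−2}]ᵀ, so [a_7, a_6]ᵀ = A⁶·[a_1, a_0]ᵀ.
A⁶ = [[1, 0], [0, 1]], giving [a_7, a_6]ᵀ = [[2], [3]].

2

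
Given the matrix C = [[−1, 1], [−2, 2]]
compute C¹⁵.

C² = C (a projection; rank 1, trace 1), so C¹⁵ = C.

[[−1, 1], [−2, 2]]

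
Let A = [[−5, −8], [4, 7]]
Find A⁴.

tr A = 2 and det A = −3, so the characteristic polynomial is λ² − (2)λ + (−3) with roots 3 and −1.
Eigenvectors give P = [[−1, 2], [1, −1]] with P⁻¹ = [[1, 2], [1, 1]], and A = P·diag(3, −1)·P⁻¹.
Then A⁴ = P·diag(81, 1)·P⁻¹ = [[−81, 2], [81, −1]] · [[1, 2], [1, 1]] = [[−79, −160], [80, 161]].

[[−79, −160], [80, 161]]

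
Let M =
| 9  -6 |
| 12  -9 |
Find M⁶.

[[729, 0], [0, 729]]

tr M = 0 and det M = -9, so the characteristic polynomial is λ² − (0)λ + (-9) with roots -3 and 3.
Eigenvectors give P = [[-1, -1], [-2, -1]] with P⁻¹ = [[1, -1], [-2, 1]], and M = P·diag(-3, 3)·P⁻¹.
Then M⁶ = P·diag(729, 729)·P⁻¹ = [[-729, -729], [-1458, -729]] · [[1, -1], [-2, 1]] = [[729, 0], [0, 729]].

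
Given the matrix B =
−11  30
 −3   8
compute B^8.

[[2551, −7650], [765, −2294]]

tr B = −3 and det B = 2, so the characteristic polynomial is λ² − (−3)λ + (2) with roots −1 and −2.
Eigenvectors give P = [[3, 10], [1, 3]] with P⁻¹ = [[−3, 10], [1, −3]], and B = P·diag(−1, −2)·P⁻¹.
Then B^8 = P·diag(1, 256)·P⁻¹ = [[3, 2560], [1, 768]] · [[−3, 10], [1, −3]] = [[2551, −7650], [765, −2294]].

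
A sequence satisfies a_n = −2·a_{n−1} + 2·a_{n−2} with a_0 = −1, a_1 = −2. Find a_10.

With companion matrix B = [[−2, 2], [1, 0]], [a_n, a_{n−1}]ᵀ = B·[a_{n−1}, a_{n−2}]ᵀ, so [a_10, a_9]ᵀ = B⁹·[a_1, a_0]ᵀ.
B⁹ = [[−6688, 4896], [2448, −1792]], giving [a_10, a_9]ᵀ = [[8480], [−3104]].

8480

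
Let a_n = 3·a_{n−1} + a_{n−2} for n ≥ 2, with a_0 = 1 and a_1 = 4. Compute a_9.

With companion matrix Q = [[3, 1], [1, 0]], [a_n, a_{n−1}]ᵀ = Q·[a_{n−1}, a_{n−2}]ᵀ, so [a_9, a_8]ᵀ = Q^8·[a_1, a_0]ᵀ.
Q^8 = [[12970, 3927], [3927, 1189]], giving [a_9, a_8]ᵀ = [[55807], [16897]].

55807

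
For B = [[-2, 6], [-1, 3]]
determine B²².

B² = B (a projection; rank 1, trace 1), so B²² = B.

[[-2, 6], [-1, 3]]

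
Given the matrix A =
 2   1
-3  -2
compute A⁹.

[[2, 1], [-3, -2]]

A² = I (check: tr A = 0 and det A = -1), so A⁹ = A since 9 is odd.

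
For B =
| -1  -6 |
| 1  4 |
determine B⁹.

tr B = 3 and det B = 2, so the characteristic polynomial is λ² − (3)λ + (2) with roots 2 and 1.
Eigenvectors give P = [[-2, -3], [1, 1]] with P⁻¹ = [[1, 3], [-1, -2]], and B = P·diag(2, 1)·P⁻¹.
Then B⁹ = P·diag(512, 1)·P⁻¹ = [[-1024, -3], [512, 1]] · [[1, 3], [-1, -2]] = [[-1021, -3066], [511, 1534]].

[[-1021, -3066], [511, 1534]]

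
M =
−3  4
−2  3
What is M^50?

[[1, 0], [0, 1]]

M² = I (check: tr M = 0 and det M = −1), so M^50 = I since 50 is even.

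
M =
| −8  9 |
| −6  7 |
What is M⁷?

tr M = −1 and det M = −2, so the characteristic polynomial is λ² − (−1)λ + (−2) with roots 1 and −2.
Eigenvectors give P = [[1, 3], [1, 2]] with P⁻¹ = [[−2, 3], [1, −1]], and M = P·diag(1, −2)·P⁻¹.
Then M⁷ = P·diag(1, −128)·P⁻¹ = [[1, −384], [1, −256]] · [[−2, 3], [1, −1]] = [[−386, 387], [−258, 259]].

[[−386, 387], [−258, 259]]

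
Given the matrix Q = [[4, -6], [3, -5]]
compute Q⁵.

[[34, -66], [33, -65]]

tr Q = -1 and det Q = -2, so the characteristic polynomial is λ² − (-1)λ + (-2) with roots -2 and 1.
Eigenvectors give P = [[-1, 2], [-1, 1]] with P⁻¹ = [[1, -2], [1, -1]], and Q = P·diag(-2, 1)·P⁻¹.
Then Q⁵ = P·diag(-32, 1)·P⁻¹ = [[32, 2], [32, 1]] · [[1, -2], [1, -1]] = [[34, -66], [33, -65]].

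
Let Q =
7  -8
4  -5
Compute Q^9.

tr Q = 2 and det Q = -3, so the characteristic polynomial is λ² − (2)λ + (-3) with roots -1 and 3.
Eigenvectors give P = [[1, -2], [1, -1]] with P⁻¹ = [[-1, 2], [-1, 1]], and Q = P·diag(-1, 3)·P⁻¹.
Then Q^9 = P·diag(-1, 19683)·P⁻¹ = [[-1, -39366], [-1, -19683]] · [[-1, 2], [-1, 1]] = [[39367, -39368], [19684, -19685]].

[[39367, -39368], [19684, -19685]]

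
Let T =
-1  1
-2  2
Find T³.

T² = T (a projection; rank 1, trace 1), so T³ = T.

[[-1, 1], [-2, 2]]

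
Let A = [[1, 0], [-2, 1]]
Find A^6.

[[1, 0], [-12, 1]]

A = I + N where N = [[0, 0], [-2, 0]] is strictly lower-triangular, so N^2 = 0.
(I + N)^6 = I + 6·N = [[1, 0], [-12, 1]].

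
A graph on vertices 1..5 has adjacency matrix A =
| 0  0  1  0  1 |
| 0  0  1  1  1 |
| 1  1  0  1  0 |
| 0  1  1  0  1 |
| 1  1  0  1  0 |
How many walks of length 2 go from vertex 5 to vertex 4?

The number of length-2 walks from vertex 5 to vertex 4 is entry (5,4) of A², where A is the adjacency matrix.
A² = [[2, 2, 0, 2, 0], [2, 3, 1, 2, 1], [0, 1, 3, 1, 3], [2, 2, 1, 3, 1], [0, 1, 3, 1, 3]]

1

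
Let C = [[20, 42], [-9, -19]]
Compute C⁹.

tr C = 1 and det C = -2, so the characteristic polynomial is λ² − (1)λ + (-2) with roots -1 and 2.
Eigenvectors give P = [[-2, 7], [1, -3]] with P⁻¹ = [[3, 7], [1, 2]], and C = P·diag(-1, 2)·P⁻¹.
Then C⁹ = P·diag(-1, 512)·P⁻¹ = [[2, 3584], [-1, -1536]] · [[3, 7], [1, 2]] = [[3590, 7182], [-1539, -3079]].

[[3590, 7182], [-1539, -3079]]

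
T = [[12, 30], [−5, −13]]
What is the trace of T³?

tr T = −1 and det T = −6, so the characteristic polynomial is λ² − (−1)λ + (−6) with roots 2 and −3.
Eigenvectors give P = [[3, −2], [−1, 1]] with P⁻¹ = [[1, 2], [1, 3]], and T = P·diag(2, −3)·P⁻¹.
Then T³ = P·diag(8, −27)·P⁻¹ = [[24, 54], [−8, −27]] · [[1, 2], [1, 3]] = [[78, 210], [−35, −97]].

−19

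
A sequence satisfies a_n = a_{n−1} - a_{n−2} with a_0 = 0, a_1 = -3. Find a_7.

-3

With companion matrix Q = [[1, -1], [1, 0]], [a_n, a_{n−1}]ᵀ = Q·[a_{n−1}, a_{n−2}]ᵀ, so [a_7, a_6]ᵀ = Q⁶·[a_1, a_0]ᵀ.
Q⁶ = [[1, 0], [0, 1]], giving [a_7, a_6]ᵀ = [[-3], [0]].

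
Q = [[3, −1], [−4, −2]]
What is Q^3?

Q^2 = [[13, −1], [−4, 8]]
Q^3 = [[43, −11], [−44, −12]]

[[43, −11], [−44, −12]]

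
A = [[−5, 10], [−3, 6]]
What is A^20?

[[−5, 10], [−3, 6]]

A² = A (a projection; rank 1, trace 1), so A^20 = A.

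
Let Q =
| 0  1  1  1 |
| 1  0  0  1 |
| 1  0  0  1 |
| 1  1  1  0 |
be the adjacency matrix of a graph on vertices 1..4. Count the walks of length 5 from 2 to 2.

18

The number of length-5 walks from vertex 2 to vertex 2 is entry (2,2) of Q⁵, where Q is the adjacency matrix.
Q² = [[3, 1, 1, 2], [1, 2, 2, 1], [1, 2, 2, 1], [2, 1, 1, 3]]
Q³ = [[4, 5, 5, 5], [5, 2, 2, 5], [5, 2, 2, 5], [5, 5, 5, 4]]
Q⁴ = [[15, 9, 9, 14], [9, 10, 10, 9], [9, 10, 10, 9], [14, 9, 9, 15]]
Q⁵ = [[32, 29, 29, 33], [29, 18, 18, 29], [29, 18, 18, 29], [33, 29, 29, 32]]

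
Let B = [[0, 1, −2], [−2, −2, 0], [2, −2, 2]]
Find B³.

B² = [[−6, 2, −4], [4, 2, 4], [8, 2, 0]]
B³ = [[−12, −2, 4], [4, −8, 0], [−4, 4, −16]]

[[−12, −2, 4], [4, −8, 0], [−4, 4, −16]]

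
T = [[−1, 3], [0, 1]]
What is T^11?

T² = I (check: tr T = 0 and det T = −1), so T^11 = T since 11 is odd.

[[−1, 3], [0, 1]]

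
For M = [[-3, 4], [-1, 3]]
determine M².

[[5, 0], [0, 5]]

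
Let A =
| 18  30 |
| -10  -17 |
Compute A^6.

tr A = 1 and det A = -6, so the characteristic polynomial is λ² − (1)λ + (-6) with roots -2 and 3.
Eigenvectors give P = [[3, -2], [-2, 1]] with P⁻¹ = [[-1, -2], [-2, -3]], and A = P·diag(-2, 3)·P⁻¹.
Then A^6 = P·diag(64, 729)·P⁻¹ = [[192, -1458], [-128, 729]] · [[-1, -2], [-2, -3]] = [[2724, 3990], [-1330, -1931]].

[[2724, 3990], [-1330, -1931]]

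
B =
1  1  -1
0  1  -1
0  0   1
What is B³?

[[1, 3, -6], [0, 1, -3], [0, 0, 1]]

B = I + N where N = [[0, 1, -1], [0, 0, -1], [0, 0, 0]] is strictly upper-triangular, so N³ = 0.
(I + N)³ = I + 3·N + 3·N² = [[1, 3, -6], [0, 1, -3], [0, 0, 1]].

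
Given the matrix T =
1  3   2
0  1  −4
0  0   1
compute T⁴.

[[1, 12, −64], [0, 1, −16], [0, 0, 1]]

T = I + N where N = [[0, 3, 2], [0, 0, −4], [0, 0, 0]] is strictly upper-triangular, so N³ = 0.
(I + N)⁴ = I + 4·N + 6·N² = [[1, 12, −64], [0, 1, −16], [0, 0, 1]].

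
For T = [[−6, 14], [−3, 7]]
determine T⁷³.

T² = T (a projection; rank 1, trace 1), so T⁷³ = T.

[[−6, 14], [−3, 7]]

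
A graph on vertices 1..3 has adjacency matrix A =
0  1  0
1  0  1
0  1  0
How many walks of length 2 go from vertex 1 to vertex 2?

The number of length-2 walks from vertex 1 to vertex 2 is entry (1,2) of A^2, where A is the adjacency matrix.
A^2 = [[1, 0, 1], [0, 2, 0], [1, 0, 1]]

0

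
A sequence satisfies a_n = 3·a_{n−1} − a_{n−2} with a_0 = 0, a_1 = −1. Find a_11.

−17711

With companion matrix B = [[3, −1], [1, 0]], [a_n, a_{n−1}]ᵀ = B·[a_{n−1}, a_{n−2}]ᵀ, so [a_11, a_10]ᵀ = B¹⁰·[a_1, a_0]ᵀ.
B¹⁰ = [[17711, −6765], [6765, −2584]], giving [a_11, a_10]ᵀ = [[−17711], [−6765]].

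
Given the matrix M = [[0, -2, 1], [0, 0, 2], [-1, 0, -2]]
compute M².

[[-1, 0, -6], [-2, 0, -4], [2, 2, 3]]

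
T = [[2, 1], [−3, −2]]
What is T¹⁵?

[[2, 1], [−3, −2]]

T² = I (check: tr T = 0 and det T = −1), so T¹⁵ = T since 15 is odd.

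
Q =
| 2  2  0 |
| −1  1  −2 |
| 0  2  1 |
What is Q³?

Q² = [[2, 6, −4], [−3, −5, −4], [−2, 4, −3]]
Q³ = [[−2, 2, −16], [−1, −19, 6], [−8, −6, −11]]

[[−2, 2, −16], [−1, −19, 6], [−8, −6, −11]]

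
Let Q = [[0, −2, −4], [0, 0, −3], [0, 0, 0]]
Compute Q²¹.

Q is strictly triangular, hence nilpotent: Q³ = 0, so Q²¹ = 0.

[[0, 0, 0], [0, 0, 0], [0, 0, 0]]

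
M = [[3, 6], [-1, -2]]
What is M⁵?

M² = M (a projection; rank 1, trace 1), so M⁵ = M.

[[3, 6], [-1, -2]]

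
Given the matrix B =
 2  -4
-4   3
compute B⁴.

[[800, -900], [-900, 1025]]

B² = [[20, -20], [-20, 25]]
B³ = [[120, -140], [-140, 155]]
B⁴ = [[800, -900], [-900, 1025]]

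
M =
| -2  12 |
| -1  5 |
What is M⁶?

[[-188, 756], [-63, 253]]

tr M = 3 and det M = 2, so the characteristic polynomial is λ² − (3)λ + (2) with roots 1 and 2.
Eigenvectors give P = [[-4, -3], [-1, -1]] with P⁻¹ = [[-1, 3], [1, -4]], and M = P·diag(1, 2)·P⁻¹.
Then M⁶ = P·diag(1, 64)·P⁻¹ = [[-4, -192], [-1, -64]] · [[-1, 3], [1, -4]] = [[-188, 756], [-63, 253]].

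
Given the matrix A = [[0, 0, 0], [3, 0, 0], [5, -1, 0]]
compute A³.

A is strictly triangular, hence nilpotent: A³ = 0, so A³ = 0.

[[0, 0, 0], [0, 0, 0], [0, 0, 0]]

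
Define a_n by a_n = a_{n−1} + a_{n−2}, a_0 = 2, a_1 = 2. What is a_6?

26

With companion matrix M = [[1, 1], [1, 0]], [a_n, a_{n−1}]ᵀ = M·[a_{n−1}, a_{n−2}]ᵀ, so [a_6, a_5]ᵀ = M^5·[a_1, a_0]ᵀ.
M^5 = [[8, 5], [5, 3]], giving [a_6, a_5]ᵀ = [[26], [16]].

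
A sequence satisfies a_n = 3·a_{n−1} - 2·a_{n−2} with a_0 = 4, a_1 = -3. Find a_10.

With companion matrix C = [[3, -2], [1, 0]], [a_n, a_{n−1}]ᵀ = C·[a_{n−1}, a_{n−2}]ᵀ, so [a_10, a_9]ᵀ = C^9·[a_1, a_0]ᵀ.
C^9 = [[1023, -1022], [511, -510]], giving [a_10, a_9]ᵀ = [[-7157], [-3573]].

-7157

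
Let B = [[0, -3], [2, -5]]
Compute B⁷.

[[3990, -6177], [4118, -6305]]

tr B = -5 and det B = 6, so the characteristic polynomial is λ² − (-5)λ + (6) with roots -3 and -2.
Eigenvectors give P = [[1, 3], [1, 2]] with P⁻¹ = [[-2, 3], [1, -1]], and B = P·diag(-3, -2)·P⁻¹.
Then B⁷ = P·diag(-2187, -128)·P⁻¹ = [[-2187, -384], [-2187, -256]] · [[-2, 3], [1, -1]] = [[3990, -6177], [4118, -6305]].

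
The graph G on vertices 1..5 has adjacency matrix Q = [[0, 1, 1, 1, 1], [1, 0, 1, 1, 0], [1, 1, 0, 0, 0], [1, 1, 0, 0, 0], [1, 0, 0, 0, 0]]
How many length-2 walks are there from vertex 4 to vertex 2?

1

The number of length-2 walks from vertex 4 to vertex 2 is entry (4,2) of Q², where Q is the adjacency matrix.
Q² = [[4, 2, 1, 1, 0], [2, 3, 1, 1, 1], [1, 1, 2, 2, 1], [1, 1, 2, 2, 1], [0, 1, 1, 1, 1]]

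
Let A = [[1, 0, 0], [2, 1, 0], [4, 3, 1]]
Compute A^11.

A = I + N where N = [[0, 0, 0], [2, 0, 0], [4, 3, 0]] is strictly lower-triangular, so N^3 = 0.
(I + N)^11 = I + 11·N + 55·N^2 = [[1, 0, 0], [22, 1, 0], [374, 33, 1]].

[[1, 0, 0], [22, 1, 0], [374, 33, 1]]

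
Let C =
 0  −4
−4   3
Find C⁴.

[[400, −492], [−492, 769]]

C² = [[16, −12], [−12, 25]]
C³ = [[48, −100], [−100, 123]]
C⁴ = [[400, −492], [−492, 769]]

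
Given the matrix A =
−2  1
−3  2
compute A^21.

A² = I (check: tr A = 0 and det A = −1), so A^21 = A since 21 is odd.

[[−2, 1], [−3, 2]]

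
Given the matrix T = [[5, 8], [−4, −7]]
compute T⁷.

tr T = −2 and det T = −3, so the characteristic polynomial is λ² − (−2)λ + (−3) with roots −3 and 1.
Eigenvectors give P = [[−1, −2], [1, 1]] with P⁻¹ = [[1, 2], [−1, −1]], and T = P·diag(−3, 1)·P⁻¹.
Then T⁷ = P·diag(−2187, 1)·P⁻¹ = [[2187, −2], [−2187, 1]] · [[1, 2], [−1, −1]] = [[2189, 4376], [−2188, −4375]].

[[2189, 4376], [−2188, −4375]]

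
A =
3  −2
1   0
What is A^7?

[[255, −254], [127, −126]]

tr A = 3 and det A = 2, so the characteristic polynomial is λ² − (3)λ + (2) with roots 1 and 2.
Eigenvectors give P = [[−1, 2], [−1, 1]] with P⁻¹ = [[1, −2], [1, −1]], and A = P·diag(1, 2)·P⁻¹.
Then A^7 = P·diag(1, 128)·P⁻¹ = [[−1, 256], [−1, 128]] · [[1, −2], [1, −1]] = [[255, −254], [127, −126]].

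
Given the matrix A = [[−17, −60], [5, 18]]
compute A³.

tr A = 1 and det A = −6, so the characteristic polynomial is λ² − (1)λ + (−6) with roots 3 and −2.
Eigenvectors give P = [[3, −4], [−1, 1]] with P⁻¹ = [[−1, −4], [−1, −3]], and A = P·diag(3, −2)·P⁻¹.
Then A³ = P·diag(27, −8)·P⁻¹ = [[81, 32], [−27, −8]] · [[−1, −4], [−1, −3]] = [[−113, −420], [35, 132]].

[[−113, −420], [35, 132]]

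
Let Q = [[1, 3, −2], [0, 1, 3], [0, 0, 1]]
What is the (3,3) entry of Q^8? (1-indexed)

Q = I + N where N = [[0, 3, −2], [0, 0, 3], [0, 0, 0]] is strictly upper-triangular, so N^3 = 0.
(I + N)^8 = I + 8·N + 28·N^2 = [[1, 24, 236], [0, 1, 24], [0, 0, 1]].

1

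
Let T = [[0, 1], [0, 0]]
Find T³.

T is strictly triangular, hence nilpotent: T² = 0, so T³ = 0.

[[0, 0], [0, 0]]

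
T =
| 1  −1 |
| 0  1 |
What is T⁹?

[[1, −9], [0, 1]]

T = I + N where N = [[0, −1], [0, 0]] is strictly upper-triangular, so N² = 0.
(I + N)⁹ = I + 9·N = [[1, −9], [0, 1]].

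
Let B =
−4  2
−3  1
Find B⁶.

[[190, −126], [189, −125]]

tr B = −3 and det B = 2, so the characteristic polynomial is λ² − (−3)λ + (2) with roots −2 and −1.
Eigenvectors give P = [[1, −2], [1, −3]] with P⁻¹ = [[3, −2], [1, −1]], and B = P·diag(−2, −1)·P⁻¹.
Then B⁶ = P·diag(64, 1)·P⁻¹ = [[64, −2], [64, −3]] · [[3, −2], [1, −1]] = [[190, −126], [189, −125]].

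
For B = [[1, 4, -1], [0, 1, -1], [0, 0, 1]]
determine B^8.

B = I + N where N = [[0, 4, -1], [0, 0, -1], [0, 0, 0]] is strictly upper-triangular, so N^3 = 0.
(I + N)^8 = I + 8·N + 28·N^2 = [[1, 32, -120], [0, 1, -8], [0, 0, 1]].

[[1, 32, -120], [0, 1, -8], [0, 0, 1]]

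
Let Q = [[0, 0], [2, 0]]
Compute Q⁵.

[[0, 0], [0, 0]]

Q is strictly triangular, hence nilpotent: Q² = 0, so Q⁵ = 0.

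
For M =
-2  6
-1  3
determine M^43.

M² = M (a projection; rank 1, trace 1), so M^43 = M.

[[-2, 6], [-1, 3]]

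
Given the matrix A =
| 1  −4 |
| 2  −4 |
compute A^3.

[[17, −20], [10, −8]]

A^2 = [[−7, 12], [−6, 8]]
A^3 = [[17, −20], [10, −8]]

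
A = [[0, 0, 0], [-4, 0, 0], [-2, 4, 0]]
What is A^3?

A is strictly triangular, hence nilpotent: A^3 = 0, so A^3 = 0.

[[0, 0, 0], [0, 0, 0], [0, 0, 0]]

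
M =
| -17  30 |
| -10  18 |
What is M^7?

[[-7073, 13890], [-4630, 9132]]

tr M = 1 and det M = -6, so the characteristic polynomial is λ² − (1)λ + (-6) with roots -2 and 3.
Eigenvectors give P = [[2, 3], [1, 2]] with P⁻¹ = [[2, -3], [-1, 2]], and M = P·diag(-2, 3)·P⁻¹.
Then M^7 = P·diag(-128, 2187)·P⁻¹ = [[-256, 6561], [-128, 4374]] · [[2, -3], [-1, 2]] = [[-7073, 13890], [-4630, 9132]].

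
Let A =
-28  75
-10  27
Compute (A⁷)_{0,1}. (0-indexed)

tr A = -1 and det A = -6, so the characteristic polynomial is λ² − (-1)λ + (-6) with roots -3 and 2.
Eigenvectors give P = [[-3, -5], [-1, -2]] with P⁻¹ = [[-2, 5], [1, -3]], and A = P·diag(-3, 2)·P⁻¹.
Then A⁷ = P·diag(-2187, 128)·P⁻¹ = [[6561, -640], [2187, -256]] · [[-2, 5], [1, -3]] = [[-13762, 34725], [-4630, 11703]].

34725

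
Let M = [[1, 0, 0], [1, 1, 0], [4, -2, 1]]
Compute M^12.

M = I + N where N = [[0, 0, 0], [1, 0, 0], [4, -2, 0]] is strictly lower-triangular, so N^3 = 0.
(I + N)^12 = I + 12·N + 66·N^2 = [[1, 0, 0], [12, 1, 0], [-84, -24, 1]].

[[1, 0, 0], [12, 1, 0], [-84, -24, 1]]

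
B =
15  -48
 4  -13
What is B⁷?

tr B = 2 and det B = -3, so the characteristic polynomial is λ² − (2)λ + (-3) with roots 3 and -1.
Eigenvectors give P = [[-4, 3], [-1, 1]] with P⁻¹ = [[-1, 3], [-1, 4]], and B = P·diag(3, -1)·P⁻¹.
Then B⁷ = P·diag(2187, -1)·P⁻¹ = [[-8748, -3], [-2187, -1]] · [[-1, 3], [-1, 4]] = [[8751, -26256], [2188, -6565]].

[[8751, -26256], [2188, -6565]]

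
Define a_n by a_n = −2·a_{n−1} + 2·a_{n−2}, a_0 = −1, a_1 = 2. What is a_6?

With companion matrix A = [[−2, 2], [1, 0]], [a_n, a_{n−1}]ᵀ = A·[a_{n−1}, a_{n−2}]ᵀ, so [a_6, a_5]ᵀ = A^5·[a_1, a_0]ᵀ.
A^5 = [[−120, 88], [44, −32]], giving [a_6, a_5]ᵀ = [[−328], [120]].

−328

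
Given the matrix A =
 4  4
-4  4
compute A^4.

A^2 = [[0, 32], [-32, 0]]
A^3 = [[-128, 128], [-128, -128]]
A^4 = [[-1024, 0], [0, -1024]]

[[-1024, 0], [0, -1024]]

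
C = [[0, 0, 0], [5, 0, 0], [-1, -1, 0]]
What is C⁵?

C is strictly triangular, hence nilpotent: C³ = 0, so C⁵ = 0.

[[0, 0, 0], [0, 0, 0], [0, 0, 0]]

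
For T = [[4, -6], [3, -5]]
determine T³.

[[10, -18], [9, -17]]

tr T = -1 and det T = -2, so the characteristic polynomial is λ² − (-1)λ + (-2) with roots 1 and -2.
Eigenvectors give P = [[-2, -1], [-1, -1]] with P⁻¹ = [[-1, 1], [1, -2]], and T = P·diag(1, -2)·P⁻¹.
Then T³ = P·diag(1, -8)·P⁻¹ = [[-2, 8], [-1, 8]] · [[-1, 1], [1, -2]] = [[10, -18], [9, -17]].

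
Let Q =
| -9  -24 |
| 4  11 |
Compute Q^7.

tr Q = 2 and det Q = -3, so the characteristic polynomial is λ² − (2)λ + (-3) with roots -1 and 3.
Eigenvectors give P = [[-3, -2], [1, 1]] with P⁻¹ = [[-1, -2], [1, 3]], and Q = P·diag(-1, 3)·P⁻¹.
Then Q^7 = P·diag(-1, 2187)·P⁻¹ = [[3, -4374], [-1, 2187]] · [[-1, -2], [1, 3]] = [[-4377, -13128], [2188, 6563]].

[[-4377, -13128], [2188, 6563]]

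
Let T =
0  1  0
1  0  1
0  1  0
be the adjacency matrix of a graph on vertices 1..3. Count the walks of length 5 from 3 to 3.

0

The number of length-5 walks from vertex 3 to vertex 3 is entry (3,3) of T⁵, where T is the adjacency matrix.
T² = [[1, 0, 1], [0, 2, 0], [1, 0, 1]]
T³ = [[0, 2, 0], [2, 0, 2], [0, 2, 0]]
T⁴ = [[2, 0, 2], [0, 4, 0], [2, 0, 2]]
T⁵ = [[0, 4, 0], [4, 0, 4], [0, 4, 0]]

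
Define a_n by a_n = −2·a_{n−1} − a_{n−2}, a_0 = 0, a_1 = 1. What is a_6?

−6

With companion matrix A = [[−2, −1], [1, 0]], [a_n, a_{n−1}]ᵀ = A·[a_{n−1}, a_{n−2}]ᵀ, so [a_6, a_5]ᵀ = A^5·[a_1, a_0]ᵀ.
A^5 = [[−6, −5], [5, 4]], giving [a_6, a_5]ᵀ = [[−6], [5]].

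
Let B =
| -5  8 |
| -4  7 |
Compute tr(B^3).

tr B = 2 and det B = -3, so the characteristic polynomial is λ² − (2)λ + (-3) with roots -1 and 3.
Eigenvectors give P = [[2, -1], [1, -1]] with P⁻¹ = [[1, -1], [1, -2]], and B = P·diag(-1, 3)·P⁻¹.
Then B^3 = P·diag(-1, 27)·P⁻¹ = [[-2, -27], [-1, -27]] · [[1, -1], [1, -2]] = [[-29, 56], [-28, 55]].

26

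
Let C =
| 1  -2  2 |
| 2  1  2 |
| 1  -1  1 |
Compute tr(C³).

-45

C² = [[-1, -6, 0], [6, -5, 8], [0, -4, 1]]
C³ = [[-13, -4, -14], [4, -25, 10], [-7, -5, -7]]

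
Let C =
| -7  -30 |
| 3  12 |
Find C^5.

tr C = 5 and det C = 6, so the characteristic polynomial is λ² − (5)λ + (6) with roots 2 and 3.
Eigenvectors give P = [[10, -3], [-3, 1]] with P⁻¹ = [[1, 3], [3, 10]], and C = P·diag(2, 3)·P⁻¹.
Then C^5 = P·diag(32, 243)·P⁻¹ = [[320, -729], [-96, 243]] · [[1, 3], [3, 10]] = [[-1867, -6330], [633, 2142]].

[[-1867, -6330], [633, 2142]]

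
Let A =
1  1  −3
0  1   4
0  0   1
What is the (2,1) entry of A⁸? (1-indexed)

0

A = I + N where N = [[0, 1, −3], [0, 0, 4], [0, 0, 0]] is strictly upper-triangular, so N³ = 0.
(I + N)⁸ = I + 8·N + 28·N² = [[1, 8, 88], [0, 1, 32], [0, 0, 1]].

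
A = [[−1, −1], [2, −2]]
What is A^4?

[[−17, 3], [−6, −14]]

A^2 = [[−1, 3], [−6, 2]]
A^3 = [[7, −5], [10, 2]]
A^4 = [[−17, 3], [−6, −14]]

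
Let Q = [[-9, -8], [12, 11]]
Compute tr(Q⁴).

82

tr Q = 2 and det Q = -3, so the characteristic polynomial is λ² − (2)λ + (-3) with roots 3 and -1.
Eigenvectors give P = [[-2, -1], [3, 1]] with P⁻¹ = [[1, 1], [-3, -2]], and Q = P·diag(3, -1)·P⁻¹.
Then Q⁴ = P·diag(81, 1)·P⁻¹ = [[-162, -1], [243, 1]] · [[1, 1], [-3, -2]] = [[-159, -160], [240, 241]].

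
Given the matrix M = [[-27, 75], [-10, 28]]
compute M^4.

tr M = 1 and det M = -6, so the characteristic polynomial is λ² − (1)λ + (-6) with roots 3 and -2.
Eigenvectors give P = [[-5, 3], [-2, 1]] with P⁻¹ = [[1, -3], [2, -5]], and M = P·diag(3, -2)·P⁻¹.
Then M^4 = P·diag(81, 16)·P⁻¹ = [[-405, 48], [-162, 16]] · [[1, -3], [2, -5]] = [[-309, 975], [-130, 406]].

[[-309, 975], [-130, 406]]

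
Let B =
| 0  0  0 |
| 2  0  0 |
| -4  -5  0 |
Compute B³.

B is strictly triangular, hence nilpotent: B³ = 0, so B³ = 0.

[[0, 0, 0], [0, 0, 0], [0, 0, 0]]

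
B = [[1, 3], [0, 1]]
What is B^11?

B = I + N where N = [[0, 3], [0, 0]] is strictly upper-triangular, so N^2 = 0.
(I + N)^11 = I + 11·N = [[1, 33], [0, 1]].

[[1, 33], [0, 1]]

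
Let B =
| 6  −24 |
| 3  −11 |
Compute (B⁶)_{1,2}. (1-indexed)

tr B = −5 and det B = 6, so the characteristic polynomial is λ² − (−5)λ + (6) with roots −2 and −3.
Eigenvectors give P = [[3, −8], [1, −3]] with P⁻¹ = [[3, −8], [1, −3]], and B = P·diag(−2, −3)·P⁻¹.
Then B⁶ = P·diag(64, 729)·P⁻¹ = [[192, −5832], [64, −2187]] · [[3, −8], [1, −3]] = [[−5256, 15960], [−1995, 6049]].

15960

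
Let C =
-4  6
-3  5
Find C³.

tr C = 1 and det C = -2, so the characteristic polynomial is λ² − (1)λ + (-2) with roots 2 and -1.
Eigenvectors give P = [[1, 2], [1, 1]] with P⁻¹ = [[-1, 2], [1, -1]], and C = P·diag(2, -1)·P⁻¹.
Then C³ = P·diag(8, -1)·P⁻¹ = [[8, -2], [8, -1]] · [[-1, 2], [1, -1]] = [[-10, 18], [-9, 17]].

[[-10, 18], [-9, 17]]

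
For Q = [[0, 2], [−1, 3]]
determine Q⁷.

tr Q = 3 and det Q = 2, so the characteristic polynomial is λ² − (3)λ + (2) with roots 1 and 2.
Eigenvectors give P = [[−2, −1], [−1, −1]] with P⁻¹ = [[−1, 1], [1, −2]], and Q = P·diag(1, 2)·P⁻¹.
Then Q⁷ = P·diag(1, 128)·P⁻¹ = [[−2, −128], [−1, −128]] · [[−1, 1], [1, −2]] = [[−126, 254], [−127, 255]].

[[−126, 254], [−127, 255]]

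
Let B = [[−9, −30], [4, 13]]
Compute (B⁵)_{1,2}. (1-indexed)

tr B = 4 and det B = 3, so the characteristic polynomial is λ² − (4)λ + (3) with roots 3 and 1.
Eigenvectors give P = [[−5, 3], [2, −1]] with P⁻¹ = [[1, 3], [2, 5]], and B = P·diag(3, 1)·P⁻¹.
Then B⁵ = P·diag(243, 1)·P⁻¹ = [[−1215, 3], [486, −1]] · [[1, 3], [2, 5]] = [[−1209, −3630], [484, 1453]].

−3630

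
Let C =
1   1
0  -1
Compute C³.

[[1, 1], [0, -1]]

C² = I (check: tr C = 0 and det C = -1), so C³ = C since 3 is odd.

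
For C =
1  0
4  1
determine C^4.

C = I + N where N = [[0, 0], [4, 0]] is strictly lower-triangular, so N^2 = 0.
(I + N)^4 = I + 4·N = [[1, 0], [16, 1]].

[[1, 0], [16, 1]]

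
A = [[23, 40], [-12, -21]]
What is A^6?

[[4369, 7280], [-2184, -3639]]

tr A = 2 and det A = -3, so the characteristic polynomial is λ² − (2)λ + (-3) with roots -1 and 3.
Eigenvectors give P = [[-5, -2], [3, 1]] with P⁻¹ = [[1, 2], [-3, -5]], and A = P·diag(-1, 3)·P⁻¹.
Then A^6 = P·diag(1, 729)·P⁻¹ = [[-5, -1458], [3, 729]] · [[1, 2], [-3, -5]] = [[4369, 7280], [-2184, -3639]].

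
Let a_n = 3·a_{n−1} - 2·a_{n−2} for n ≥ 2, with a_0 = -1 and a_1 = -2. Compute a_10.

With companion matrix B = [[3, -2], [1, 0]], [a_n, a_{n−1}]ᵀ = B·[a_{n−1}, a_{n−2}]ᵀ, so [a_10, a_9]ᵀ = B^9·[a_1, a_0]ᵀ.
B^9 = [[1023, -1022], [511, -510]], giving [a_10, a_9]ᵀ = [[-1024], [-512]].

-1024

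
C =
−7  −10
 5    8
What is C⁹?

[[−20707, −40390], [20195, 39878]]

tr C = 1 and det C = −6, so the characteristic polynomial is λ² − (1)λ + (−6) with roots −2 and 3.
Eigenvectors give P = [[−2, 1], [1, −1]] with P⁻¹ = [[−1, −1], [−1, −2]], and C = P·diag(−2, 3)·P⁻¹.
Then C⁹ = P·diag(−512, 19683)·P⁻¹ = [[1024, 19683], [−512, −19683]] · [[−1, −1], [−1, −2]] = [[−20707, −40390], [20195, 39878]].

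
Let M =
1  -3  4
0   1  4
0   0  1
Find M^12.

M = I + N where N = [[0, -3, 4], [0, 0, 4], [0, 0, 0]] is strictly upper-triangular, so N^3 = 0.
(I + N)^12 = I + 12·N + 66·N^2 = [[1, -36, -744], [0, 1, 48], [0, 0, 1]].

[[1, -36, -744], [0, 1, 48], [0, 0, 1]]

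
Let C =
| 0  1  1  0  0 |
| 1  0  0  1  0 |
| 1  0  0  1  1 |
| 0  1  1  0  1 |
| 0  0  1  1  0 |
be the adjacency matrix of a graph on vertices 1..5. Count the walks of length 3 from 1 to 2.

4

The number of length-3 walks from vertex 1 to vertex 2 is entry (1,2) of C³, where C is the adjacency matrix.
C² = [[2, 0, 0, 2, 1], [0, 2, 2, 0, 1], [0, 2, 3, 1, 1], [2, 0, 1, 3, 1], [1, 1, 1, 1, 2]]
C³ = [[0, 4, 5, 1, 2], [4, 0, 1, 5, 2], [5, 1, 2, 6, 4], [1, 5, 6, 2, 4], [2, 2, 4, 4, 2]]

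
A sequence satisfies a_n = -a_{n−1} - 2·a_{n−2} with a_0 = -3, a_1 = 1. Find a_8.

45

With companion matrix B = [[-1, -2], [1, 0]], [a_n, a_{n−1}]ᵀ = B·[a_{n−1}, a_{n−2}]ᵀ, so [a_8, a_7]ᵀ = B^7·[a_1, a_0]ᵀ.
B^7 = [[3, -14], [7, 10]], giving [a_8, a_7]ᵀ = [[45], [-23]].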